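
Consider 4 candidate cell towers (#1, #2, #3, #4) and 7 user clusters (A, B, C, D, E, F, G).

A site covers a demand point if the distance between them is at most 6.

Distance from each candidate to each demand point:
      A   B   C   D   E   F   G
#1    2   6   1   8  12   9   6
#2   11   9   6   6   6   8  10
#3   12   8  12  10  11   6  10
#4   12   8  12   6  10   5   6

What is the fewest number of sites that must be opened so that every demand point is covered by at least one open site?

Coverage sets (demand points within 6 of each site):
  #1: {A, B, C, G}
  #2: {C, D, E}
  #3: {F}
  #4: {D, F, G}
No 2 sites suffice: every size-2 union leaves at least one demand point uncovered.
But {#1, #2, #3} covers everything, so the minimum is 3.

3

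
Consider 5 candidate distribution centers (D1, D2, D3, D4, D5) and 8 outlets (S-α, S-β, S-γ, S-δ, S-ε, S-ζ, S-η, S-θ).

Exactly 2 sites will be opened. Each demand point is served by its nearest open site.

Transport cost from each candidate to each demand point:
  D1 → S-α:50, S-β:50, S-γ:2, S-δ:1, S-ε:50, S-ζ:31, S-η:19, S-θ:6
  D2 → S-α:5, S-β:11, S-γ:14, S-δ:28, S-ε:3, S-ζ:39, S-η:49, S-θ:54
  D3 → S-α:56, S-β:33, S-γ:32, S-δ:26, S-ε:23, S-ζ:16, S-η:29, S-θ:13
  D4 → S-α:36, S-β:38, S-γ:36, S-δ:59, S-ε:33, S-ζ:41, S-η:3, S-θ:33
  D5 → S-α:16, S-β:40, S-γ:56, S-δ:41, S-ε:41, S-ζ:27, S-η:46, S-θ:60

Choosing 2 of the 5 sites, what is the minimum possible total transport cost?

78

Open {D1, D2}.
  S-α→D2 5, S-β→D2 11, S-γ→D1 2, S-δ→D1 1, S-ε→D2 3, S-ζ→D1 31, S-η→D1 19, S-θ→D1 6  ⇒ total 78.
Compare {D2, D3}: total 117.
Compare {D2, D4}: total 136.
No size-2 selection does better; minimum is 78.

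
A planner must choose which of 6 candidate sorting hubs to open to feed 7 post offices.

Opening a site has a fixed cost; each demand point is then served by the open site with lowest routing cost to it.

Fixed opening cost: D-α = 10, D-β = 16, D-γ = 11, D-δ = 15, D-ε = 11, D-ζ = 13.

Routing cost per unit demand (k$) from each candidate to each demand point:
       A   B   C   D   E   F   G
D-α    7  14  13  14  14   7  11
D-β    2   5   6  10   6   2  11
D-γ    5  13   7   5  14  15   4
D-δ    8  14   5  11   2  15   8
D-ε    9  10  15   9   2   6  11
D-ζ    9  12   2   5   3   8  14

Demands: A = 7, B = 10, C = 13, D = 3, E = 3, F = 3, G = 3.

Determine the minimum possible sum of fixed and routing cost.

172

Open {D-β, D-γ, D-ζ}: assign each demand point to its cheapest open site.
  A→D-β 7×2=14, B→D-β 10×5=50, C→D-ζ 13×2=26, D→D-γ 3×5=15, E→D-ζ 3×3=9, F→D-β 3×2=6, G→D-γ 3×4=12
  routing cost 132, fixed 40 → total 172.
Compare {D-β, D-γ, D-ε, D-ζ}: routing cost 129 + fixed 51 = 180.
Compare {D-β, D-ζ}: routing cost 153 + fixed 29 = 182.
Compare {D-α, D-β, D-γ, D-ζ}: routing cost 132 + fixed 50 = 182.
All other subsets cost ≥ 180. Minimum total cost: 172.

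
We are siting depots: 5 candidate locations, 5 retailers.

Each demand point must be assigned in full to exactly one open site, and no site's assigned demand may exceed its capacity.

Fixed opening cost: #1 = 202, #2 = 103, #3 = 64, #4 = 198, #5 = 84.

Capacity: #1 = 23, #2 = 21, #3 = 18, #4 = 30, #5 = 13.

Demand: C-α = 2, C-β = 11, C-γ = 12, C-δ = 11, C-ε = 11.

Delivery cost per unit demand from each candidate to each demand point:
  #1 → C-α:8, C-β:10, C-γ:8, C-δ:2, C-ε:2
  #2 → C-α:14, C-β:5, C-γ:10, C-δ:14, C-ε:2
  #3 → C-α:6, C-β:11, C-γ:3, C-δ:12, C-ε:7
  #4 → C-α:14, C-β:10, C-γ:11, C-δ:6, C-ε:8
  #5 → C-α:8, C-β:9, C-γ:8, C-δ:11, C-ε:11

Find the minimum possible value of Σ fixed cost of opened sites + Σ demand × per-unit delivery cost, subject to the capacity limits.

Open {#1, #2, #3}; cheapest assignment that respects the capacities:
  #1 (cap 23, load 22): C-δ, C-ε — cost 11×2 + 11×2 = 44
  #2 (cap 21, load 11): C-β — cost 11×5 = 55
  #3 (cap 18, load 14): C-α, C-γ — cost 2×6 + 12×3 = 48
  Shipping 147, fixed 369 → total 516.
  Any other capacity-feasible assignment to {#1, #2, #3} ships for at least 147.
Compare {#1, #3, #5}: its best feasible assignment gives total 541.
Compare {#1, #2, #3, #5}: its best feasible assignment gives total 600.
Every other set of open sites that can feasibly serve all demand totals ≥ 541 even under its best assignment. Minimum: 516.

516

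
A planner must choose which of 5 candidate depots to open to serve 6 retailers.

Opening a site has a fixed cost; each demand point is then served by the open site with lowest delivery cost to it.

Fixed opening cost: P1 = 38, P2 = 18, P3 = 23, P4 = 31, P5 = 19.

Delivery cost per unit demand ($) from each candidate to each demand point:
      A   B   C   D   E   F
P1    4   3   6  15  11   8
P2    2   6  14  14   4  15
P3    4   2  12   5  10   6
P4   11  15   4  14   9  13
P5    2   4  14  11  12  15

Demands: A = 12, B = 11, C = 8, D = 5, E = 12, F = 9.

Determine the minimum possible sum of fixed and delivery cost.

Open {P2, P3, P4}: assign each demand point to its cheapest open site.
  A→P2 12×2=24, B→P3 11×2=22, C→P4 8×4=32, D→P3 5×5=25, E→P2 12×4=48, F→P3 9×6=54
  delivery cost 205, fixed 72 → total 277.
Compare {P2, P3, P4, P5}: delivery cost 205 + fixed 91 = 296.
Compare {P1, P2, P3}: delivery cost 221 + fixed 79 = 300.
Compare {P2, P3}: delivery cost 269 + fixed 41 = 310.
All other subsets cost ≥ 296. Minimum total cost: 277.

277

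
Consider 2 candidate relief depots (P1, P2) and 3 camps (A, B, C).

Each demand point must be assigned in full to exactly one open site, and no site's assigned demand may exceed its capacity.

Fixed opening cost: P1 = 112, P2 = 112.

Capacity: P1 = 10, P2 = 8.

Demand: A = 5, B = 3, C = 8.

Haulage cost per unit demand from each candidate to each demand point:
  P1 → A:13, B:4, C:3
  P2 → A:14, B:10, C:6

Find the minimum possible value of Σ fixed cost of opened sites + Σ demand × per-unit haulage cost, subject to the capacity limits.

348

Open {P1, P2}; cheapest assignment that respects the capacities:
  P1 (cap 10, load 8): C — cost 8×3 = 24
  P2 (cap 8, load 8): A, B — cost 5×14 + 3×10 = 100
  Shipping 124, fixed 224 → total 348.
  Any other capacity-feasible assignment to {P1, P2} ships for at least 124.
Total demand is 16 and no other set of sites has combined capacity ≥ 16, so {P1, P2} is the only feasible choice of open sites. Minimum: 348.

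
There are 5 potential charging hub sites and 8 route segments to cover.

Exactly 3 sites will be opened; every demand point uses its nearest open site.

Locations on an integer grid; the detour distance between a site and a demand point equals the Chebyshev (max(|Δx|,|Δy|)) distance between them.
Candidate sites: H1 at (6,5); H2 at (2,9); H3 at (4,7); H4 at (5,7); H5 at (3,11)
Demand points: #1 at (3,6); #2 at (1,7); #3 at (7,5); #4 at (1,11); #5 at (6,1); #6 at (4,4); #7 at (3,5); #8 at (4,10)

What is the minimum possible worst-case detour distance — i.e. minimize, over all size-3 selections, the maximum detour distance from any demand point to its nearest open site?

4

Open {H1, H2, H3}.
  Farthest demand point is #5 at detour distance 4 (to H1); all others are ≤ 4.
With {H1, H2, H4} the worst case is 4.
With {H1, H2, H5} the worst case is 4.
No size-3 selection achieves below 4.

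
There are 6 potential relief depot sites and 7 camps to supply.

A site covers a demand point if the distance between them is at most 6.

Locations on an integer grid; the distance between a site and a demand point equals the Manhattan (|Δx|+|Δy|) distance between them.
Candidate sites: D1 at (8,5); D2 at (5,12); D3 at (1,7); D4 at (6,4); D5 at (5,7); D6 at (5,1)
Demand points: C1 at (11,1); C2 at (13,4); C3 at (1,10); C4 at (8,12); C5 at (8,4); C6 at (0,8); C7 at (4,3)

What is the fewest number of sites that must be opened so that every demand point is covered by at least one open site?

Coverage sets (demand points within 6 of each site):
  D1: {C2, C5, C7}
  D2: {C3, C4}
  D3: {C3, C6}
  D4: {C5, C7}
  D5: {C5, C6, C7}
  D6: {C1, C5, C7}
No 3 sites suffice: every size-3 union leaves at least one demand point uncovered.
But {D1, D2, D3, D6} covers everything, so the minimum is 4.

4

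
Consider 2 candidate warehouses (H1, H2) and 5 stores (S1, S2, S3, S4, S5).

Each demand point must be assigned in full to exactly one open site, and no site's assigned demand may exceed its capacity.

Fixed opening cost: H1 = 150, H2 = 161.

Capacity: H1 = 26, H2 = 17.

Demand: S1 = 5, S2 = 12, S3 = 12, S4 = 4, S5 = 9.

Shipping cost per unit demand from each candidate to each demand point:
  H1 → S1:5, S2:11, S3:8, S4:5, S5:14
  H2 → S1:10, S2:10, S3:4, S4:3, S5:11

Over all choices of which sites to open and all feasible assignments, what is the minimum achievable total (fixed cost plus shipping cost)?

Open {H1, H2}; cheapest assignment that respects the capacities:
  H1 (cap 26, load 26): S1, S2, S5 — cost 5×5 + 12×11 + 9×14 = 283
  H2 (cap 17, load 16): S3, S4 — cost 12×4 + 4×3 = 60
  Shipping 343, fixed 311 → total 654.
  Any other capacity-feasible assignment to {H1, H2} ships for at least 343.
Total demand is 42 and no other set of sites has combined capacity ≥ 42, so {H1, H2} is the only feasible choice of open sites. Minimum: 654.

654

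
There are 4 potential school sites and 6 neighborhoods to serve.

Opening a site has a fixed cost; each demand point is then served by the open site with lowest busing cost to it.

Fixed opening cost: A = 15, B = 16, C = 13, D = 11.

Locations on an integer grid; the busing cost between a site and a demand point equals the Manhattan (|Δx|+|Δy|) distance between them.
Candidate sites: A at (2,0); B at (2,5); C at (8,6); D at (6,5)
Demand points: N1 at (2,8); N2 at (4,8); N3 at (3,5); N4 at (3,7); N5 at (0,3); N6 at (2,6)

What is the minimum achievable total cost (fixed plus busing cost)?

Open {B}: assign each demand point to its cheapest open site.
  N1→B 3, N2→B 5, N3→B 1, N4→B 3, N5→B 4, N6→B 1
  busing cost 17, fixed 16 → total 33.
Compare {D}: busing cost 33 + fixed 11 = 44.
Compare {B, D}: busing cost 17 + fixed 27 = 44.
Compare {B, C}: busing cost 17 + fixed 29 = 46.
All other subsets cost ≥ 44. Minimum total cost: 33.

33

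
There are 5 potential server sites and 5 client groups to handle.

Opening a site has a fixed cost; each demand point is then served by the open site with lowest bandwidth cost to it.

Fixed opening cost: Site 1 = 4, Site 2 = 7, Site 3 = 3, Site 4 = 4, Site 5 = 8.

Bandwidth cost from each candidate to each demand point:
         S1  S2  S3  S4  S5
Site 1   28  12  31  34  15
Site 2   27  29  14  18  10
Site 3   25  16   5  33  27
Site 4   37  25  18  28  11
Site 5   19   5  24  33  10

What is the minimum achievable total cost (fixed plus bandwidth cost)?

Open {Site 2, Site 3, Site 5}: assign each demand point to its cheapest open site.
  S1→Site 5 19, S2→Site 5 5, S3→Site 3 5, S4→Site 2 18, S5→Site 2 10
  bandwidth cost 57, fixed 18 → total 75.
Compare {Site 1, Site 2, Site 3, Site 5}: bandwidth cost 57 + fixed 22 = 79.
Compare {Site 2, Site 3, Site 4, Site 5}: bandwidth cost 57 + fixed 22 = 79.
Compare {Site 2, Site 5}: bandwidth cost 66 + fixed 15 = 81.
All other subsets cost ≥ 79. Minimum total cost: 75.

75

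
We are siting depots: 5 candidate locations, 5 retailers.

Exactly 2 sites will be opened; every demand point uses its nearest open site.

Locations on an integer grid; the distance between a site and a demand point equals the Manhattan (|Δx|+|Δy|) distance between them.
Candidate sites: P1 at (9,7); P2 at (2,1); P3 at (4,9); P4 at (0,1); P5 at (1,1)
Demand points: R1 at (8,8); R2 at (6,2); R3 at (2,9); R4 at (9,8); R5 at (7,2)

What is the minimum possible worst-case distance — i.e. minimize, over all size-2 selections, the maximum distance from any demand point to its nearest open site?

Open {P2, P3}.
  Farthest demand point is R4 at distance 6 (to P3); all others are ≤ 6.
With {P3, P5} the worst case is 7.
With {P1, P2} the worst case is 8.
No size-2 selection achieves below 6.

6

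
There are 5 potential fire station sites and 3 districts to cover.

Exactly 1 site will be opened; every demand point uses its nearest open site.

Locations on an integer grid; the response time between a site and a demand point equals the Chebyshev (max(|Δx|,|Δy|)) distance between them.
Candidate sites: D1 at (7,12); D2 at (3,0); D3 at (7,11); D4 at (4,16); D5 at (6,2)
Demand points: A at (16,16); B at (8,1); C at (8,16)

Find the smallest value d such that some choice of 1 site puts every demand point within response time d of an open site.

Open {D3}.
  Farthest demand point is B at response time 10 (to D3); all others are ≤ 10.
With {D1} the worst case is 11.
With {D5} the worst case is 14.
No size-1 selection achieves below 10.

10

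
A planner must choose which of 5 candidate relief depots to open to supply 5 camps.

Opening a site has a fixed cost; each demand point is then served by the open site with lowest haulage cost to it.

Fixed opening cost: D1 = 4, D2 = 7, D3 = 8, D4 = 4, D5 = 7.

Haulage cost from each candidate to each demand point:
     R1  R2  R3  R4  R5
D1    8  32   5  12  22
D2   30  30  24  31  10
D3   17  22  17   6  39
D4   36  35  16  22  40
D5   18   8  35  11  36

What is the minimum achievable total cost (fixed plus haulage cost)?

60

Open {D1, D2, D5}: assign each demand point to its cheapest open site.
  R1→D1 8, R2→D5 8, R3→D1 5, R4→D5 11, R5→D2 10
  haulage cost 42, fixed 18 → total 60.
Compare {D1, D2, D3, D5}: haulage cost 37 + fixed 26 = 63.
Compare {D1, D2, D4, D5}: haulage cost 42 + fixed 22 = 64.
Compare {D1, D5}: haulage cost 54 + fixed 11 = 65.
All other subsets cost ≥ 63. Minimum total cost: 60.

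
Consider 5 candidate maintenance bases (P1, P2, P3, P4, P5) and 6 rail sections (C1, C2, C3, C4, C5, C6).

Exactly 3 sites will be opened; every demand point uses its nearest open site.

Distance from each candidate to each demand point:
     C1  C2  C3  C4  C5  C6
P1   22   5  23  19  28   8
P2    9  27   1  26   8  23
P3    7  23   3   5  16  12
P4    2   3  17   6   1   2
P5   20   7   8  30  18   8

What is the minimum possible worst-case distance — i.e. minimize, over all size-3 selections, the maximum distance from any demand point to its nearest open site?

5

Open {P1, P3, P4}.
  Farthest demand point is C4 at distance 5 (to P3); all others are ≤ 5.
With {P2, P3, P4} the worst case is 5.
With {P3, P4, P5} the worst case is 5.
No size-3 selection achieves below 5.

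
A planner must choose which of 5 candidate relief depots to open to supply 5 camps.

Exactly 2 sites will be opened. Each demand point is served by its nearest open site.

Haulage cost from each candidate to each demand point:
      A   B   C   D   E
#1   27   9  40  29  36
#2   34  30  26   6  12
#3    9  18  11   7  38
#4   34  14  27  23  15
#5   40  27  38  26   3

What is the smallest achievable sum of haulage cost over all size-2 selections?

48

Open {#3, #5}.
  A→#3 9, B→#3 18, C→#3 11, D→#3 7, E→#5 3  ⇒ total 48.
Compare {#2, #3}: total 56.
Compare {#3, #4}: total 56.
No size-2 selection does better; minimum is 48.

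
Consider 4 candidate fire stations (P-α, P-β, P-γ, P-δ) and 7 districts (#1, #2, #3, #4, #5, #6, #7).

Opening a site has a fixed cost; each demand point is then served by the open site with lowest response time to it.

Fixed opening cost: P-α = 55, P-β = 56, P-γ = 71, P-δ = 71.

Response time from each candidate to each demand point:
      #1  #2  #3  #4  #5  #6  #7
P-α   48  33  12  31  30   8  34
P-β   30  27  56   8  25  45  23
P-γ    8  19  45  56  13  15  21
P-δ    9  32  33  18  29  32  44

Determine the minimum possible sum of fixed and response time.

Open {P-α, P-γ}: assign each demand point to its cheapest open site.
  #1→P-γ 8, #2→P-γ 19, #3→P-α 12, #4→P-α 31, #5→P-γ 13, #6→P-α 8, #7→P-γ 21
  response time 112, fixed 126 → total 238.
Compare {P-α, P-β}: response time 133 + fixed 111 = 244.
Compare {P-γ}: response time 177 + fixed 71 = 248.
Compare {P-α}: response time 196 + fixed 55 = 251.
All other subsets cost ≥ 244. Minimum total cost: 238.

238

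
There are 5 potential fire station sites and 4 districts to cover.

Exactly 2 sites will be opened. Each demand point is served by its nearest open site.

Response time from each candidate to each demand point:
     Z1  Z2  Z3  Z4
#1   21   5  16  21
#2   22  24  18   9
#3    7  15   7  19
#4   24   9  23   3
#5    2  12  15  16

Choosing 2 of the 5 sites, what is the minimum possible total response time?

Open {#3, #4}.
  Z1→#3 7, Z2→#4 9, Z3→#3 7, Z4→#4 3  ⇒ total 26.
Compare {#4, #5}: total 29.
Compare {#3, #5}: total 37.
No size-2 selection does better; minimum is 26.

26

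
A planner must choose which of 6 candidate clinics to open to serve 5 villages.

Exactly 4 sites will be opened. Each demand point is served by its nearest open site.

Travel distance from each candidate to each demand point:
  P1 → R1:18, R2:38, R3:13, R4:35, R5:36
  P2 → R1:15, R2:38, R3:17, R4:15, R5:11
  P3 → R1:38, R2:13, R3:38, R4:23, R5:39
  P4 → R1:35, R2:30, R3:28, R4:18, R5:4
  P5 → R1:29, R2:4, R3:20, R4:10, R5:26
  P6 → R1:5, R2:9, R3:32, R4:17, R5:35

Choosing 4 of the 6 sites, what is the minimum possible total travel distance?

36

Open {P1, P4, P5, P6}.
  R1→P6 5, R2→P5 4, R3→P1 13, R4→P5 10, R5→P4 4  ⇒ total 36.
Compare {P2, P4, P5, P6}: total 40.
Compare {P1, P2, P5, P6}: total 43.
No size-4 selection does better; minimum is 36.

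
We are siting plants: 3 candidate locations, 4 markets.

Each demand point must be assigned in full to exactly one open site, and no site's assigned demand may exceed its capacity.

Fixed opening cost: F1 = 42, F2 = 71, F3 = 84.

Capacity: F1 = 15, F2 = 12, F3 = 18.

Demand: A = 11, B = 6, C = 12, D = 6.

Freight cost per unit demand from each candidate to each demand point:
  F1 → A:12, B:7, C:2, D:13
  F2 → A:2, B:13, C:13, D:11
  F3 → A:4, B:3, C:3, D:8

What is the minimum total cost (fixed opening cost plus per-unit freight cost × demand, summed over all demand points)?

Open {F1, F2, F3}; cheapest assignment that respects the capacities:
  F1 (cap 15, load 12): C — cost 12×2 = 24
  F2 (cap 12, load 11): A — cost 11×2 = 22
  F3 (cap 18, load 12): B, D — cost 6×3 + 6×8 = 66
  Shipping 112, fixed 197 → total 309.
  Any other capacity-feasible assignment to {F1, F2, F3} ships for at least 112.
Total demand is 35 and no other set of sites has combined capacity ≥ 35, so {F1, F2, F3} is the only feasible choice of open sites. Minimum: 309.

309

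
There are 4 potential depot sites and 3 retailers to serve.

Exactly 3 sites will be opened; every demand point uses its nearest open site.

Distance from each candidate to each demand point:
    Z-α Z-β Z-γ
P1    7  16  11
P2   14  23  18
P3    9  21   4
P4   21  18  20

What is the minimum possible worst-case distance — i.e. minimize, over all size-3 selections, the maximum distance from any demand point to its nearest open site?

16

Open {P1, P2, P3}.
  Farthest demand point is Z-β at distance 16 (to P1); all others are ≤ 16.
With {P1, P2, P4} the worst case is 16.
With {P1, P3, P4} the worst case is 16.
No size-3 selection achieves below 16.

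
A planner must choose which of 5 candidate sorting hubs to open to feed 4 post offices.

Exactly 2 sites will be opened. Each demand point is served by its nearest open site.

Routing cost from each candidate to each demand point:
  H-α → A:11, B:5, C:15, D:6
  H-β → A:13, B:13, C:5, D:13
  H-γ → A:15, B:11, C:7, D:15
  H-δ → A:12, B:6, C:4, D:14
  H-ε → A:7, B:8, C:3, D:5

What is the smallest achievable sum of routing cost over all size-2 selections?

Open {H-α, H-ε}.
  A→H-ε 7, B→H-α 5, C→H-ε 3, D→H-ε 5  ⇒ total 20.
Compare {H-δ, H-ε}: total 21.
Compare {H-β, H-ε}: total 23.
No size-2 selection does better; minimum is 20.

20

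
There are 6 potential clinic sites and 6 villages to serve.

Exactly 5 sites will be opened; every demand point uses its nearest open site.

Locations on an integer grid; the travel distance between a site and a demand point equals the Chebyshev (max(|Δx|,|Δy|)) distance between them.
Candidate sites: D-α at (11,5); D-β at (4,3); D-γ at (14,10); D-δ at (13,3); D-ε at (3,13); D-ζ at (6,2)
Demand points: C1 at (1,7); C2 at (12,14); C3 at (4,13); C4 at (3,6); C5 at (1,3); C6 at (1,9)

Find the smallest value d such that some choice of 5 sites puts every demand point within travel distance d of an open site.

4

Open {D-α, D-β, D-γ, D-δ, D-ε}.
  Farthest demand point is C1 at travel distance 4 (to D-β); all others are ≤ 4.
With {D-α, D-β, D-γ, D-ε, D-ζ} the worst case is 4.
With {D-β, D-γ, D-δ, D-ε, D-ζ} the worst case is 4.
No size-5 selection achieves below 4.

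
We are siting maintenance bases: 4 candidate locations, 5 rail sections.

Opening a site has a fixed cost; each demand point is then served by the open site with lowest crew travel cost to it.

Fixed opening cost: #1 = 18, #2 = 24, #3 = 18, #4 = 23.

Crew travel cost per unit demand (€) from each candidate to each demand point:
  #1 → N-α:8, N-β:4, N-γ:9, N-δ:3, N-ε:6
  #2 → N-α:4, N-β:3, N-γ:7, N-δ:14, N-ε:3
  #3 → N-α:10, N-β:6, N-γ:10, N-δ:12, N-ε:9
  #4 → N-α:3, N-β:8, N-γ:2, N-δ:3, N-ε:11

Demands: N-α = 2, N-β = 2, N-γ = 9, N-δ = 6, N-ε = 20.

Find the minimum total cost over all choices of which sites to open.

Open {#2, #4}: assign each demand point to its cheapest open site.
  N-α→#4 2×3=6, N-β→#2 2×3=6, N-γ→#4 9×2=18, N-δ→#4 6×3=18, N-ε→#2 20×3=60
  crew travel cost 108, fixed 47 → total 155.
Compare {#1, #2, #4}: crew travel cost 108 + fixed 65 = 173.
Compare {#2, #3, #4}: crew travel cost 108 + fixed 65 = 173.
Compare {#1, #2, #3, #4}: crew travel cost 108 + fixed 83 = 191.
All other subsets cost ≥ 173. Minimum total cost: 155.

155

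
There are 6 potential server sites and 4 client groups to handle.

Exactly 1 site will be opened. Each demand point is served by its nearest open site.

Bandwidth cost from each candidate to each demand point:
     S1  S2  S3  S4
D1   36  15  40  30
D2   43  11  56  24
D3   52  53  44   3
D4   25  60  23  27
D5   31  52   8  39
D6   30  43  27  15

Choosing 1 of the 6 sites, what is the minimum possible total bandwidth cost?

Open {D6}.
  S1→D6 30, S2→D6 43, S3→D6 27, S4→D6 15  ⇒ total 115.
Compare {D1}: total 121.
Compare {D5}: total 130.
No size-1 selection does better; minimum is 115.

115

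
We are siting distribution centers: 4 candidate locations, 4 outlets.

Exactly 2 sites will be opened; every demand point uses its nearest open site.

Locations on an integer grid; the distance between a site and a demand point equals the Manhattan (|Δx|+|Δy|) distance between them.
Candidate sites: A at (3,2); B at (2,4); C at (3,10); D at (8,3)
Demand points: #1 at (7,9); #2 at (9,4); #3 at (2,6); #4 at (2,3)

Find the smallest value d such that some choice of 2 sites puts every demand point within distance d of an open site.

6

Open {C, D}.
  Farthest demand point is #4 at distance 6 (to D); all others are ≤ 6.
With {A, D} the worst case is 7.
With {B, C} the worst case is 7.
No size-2 selection achieves below 6.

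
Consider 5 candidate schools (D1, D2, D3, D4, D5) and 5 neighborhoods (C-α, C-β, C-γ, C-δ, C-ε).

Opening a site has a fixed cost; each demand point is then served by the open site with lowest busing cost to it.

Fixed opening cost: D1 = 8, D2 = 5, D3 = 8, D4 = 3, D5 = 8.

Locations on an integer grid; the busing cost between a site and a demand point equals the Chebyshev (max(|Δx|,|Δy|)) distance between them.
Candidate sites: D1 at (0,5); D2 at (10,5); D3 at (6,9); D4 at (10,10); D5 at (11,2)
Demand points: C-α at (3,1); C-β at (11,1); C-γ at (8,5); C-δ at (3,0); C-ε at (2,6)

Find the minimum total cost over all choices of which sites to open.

Open {D1, D2}: assign each demand point to its cheapest open site.
  C-α→D1 4, C-β→D2 4, C-γ→D2 2, C-δ→D1 5, C-ε→D1 2
  busing cost 17, fixed 13 → total 30.
Compare {D1, D5}: busing cost 15 + fixed 16 = 31.
Compare {D2}: busing cost 28 + fixed 5 = 33.
Compare {D1, D2, D4}: busing cost 17 + fixed 16 = 33.
All other subsets cost ≥ 31. Minimum total cost: 30.

30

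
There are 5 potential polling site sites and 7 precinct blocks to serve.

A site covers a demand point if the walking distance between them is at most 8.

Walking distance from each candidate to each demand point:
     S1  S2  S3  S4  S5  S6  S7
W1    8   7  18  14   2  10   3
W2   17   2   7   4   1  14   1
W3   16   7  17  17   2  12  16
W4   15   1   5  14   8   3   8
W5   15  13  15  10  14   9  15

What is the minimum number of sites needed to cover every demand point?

Coverage sets (demand points within 8 of each site):
  W1: {S1, S2, S5, S7}
  W2: {S2, S3, S4, S5, S7}
  W3: {S2, S5}
  W4: {S2, S3, S5, S6, S7}
  W5: {}
No 2 sites suffice: every size-2 union leaves at least one demand point uncovered.
But {W1, W2, W4} covers everything, so the minimum is 3.

3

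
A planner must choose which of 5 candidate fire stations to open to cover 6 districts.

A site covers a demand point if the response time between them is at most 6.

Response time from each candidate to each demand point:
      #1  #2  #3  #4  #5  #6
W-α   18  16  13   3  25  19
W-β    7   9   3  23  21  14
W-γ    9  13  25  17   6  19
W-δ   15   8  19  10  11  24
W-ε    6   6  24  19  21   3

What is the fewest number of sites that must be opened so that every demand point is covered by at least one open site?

Coverage sets (demand points within 6 of each site):
  W-α: {#4}
  W-β: {#3}
  W-γ: {#5}
  W-δ: {}
  W-ε: {#1, #2, #6}
No 3 sites suffice: every size-3 union leaves at least one demand point uncovered.
But {W-α, W-β, W-γ, W-ε} covers everything, so the minimum is 4.

4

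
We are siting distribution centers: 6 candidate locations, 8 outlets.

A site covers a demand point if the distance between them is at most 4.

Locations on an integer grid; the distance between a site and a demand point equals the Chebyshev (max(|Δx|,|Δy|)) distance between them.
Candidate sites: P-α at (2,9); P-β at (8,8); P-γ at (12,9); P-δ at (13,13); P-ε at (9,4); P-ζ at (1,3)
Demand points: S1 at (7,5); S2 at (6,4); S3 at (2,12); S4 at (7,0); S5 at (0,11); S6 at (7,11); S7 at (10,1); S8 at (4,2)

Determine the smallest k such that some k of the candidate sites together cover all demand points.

4

Coverage sets (demand points within 4 of each site):
  P-α: {S3, S5}
  P-β: {S1, S2, S6}
  P-γ: {}
  P-δ: {}
  P-ε: {S1, S2, S4, S7}
  P-ζ: {S8}
No 3 sites suffice: every size-3 union leaves at least one demand point uncovered.
But {P-α, P-β, P-ε, P-ζ} covers everything, so the minimum is 4.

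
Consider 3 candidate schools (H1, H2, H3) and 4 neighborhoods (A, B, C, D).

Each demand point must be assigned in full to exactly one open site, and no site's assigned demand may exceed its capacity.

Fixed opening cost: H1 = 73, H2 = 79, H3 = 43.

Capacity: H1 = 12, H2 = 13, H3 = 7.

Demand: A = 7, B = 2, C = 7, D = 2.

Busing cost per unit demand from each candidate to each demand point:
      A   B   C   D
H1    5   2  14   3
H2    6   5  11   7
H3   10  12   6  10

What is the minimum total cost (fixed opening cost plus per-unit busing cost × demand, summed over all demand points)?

Open {H1, H3}; cheapest assignment that respects the capacities:
  H1 (cap 12, load 11): A, B, D — cost 7×5 + 2×2 + 2×3 = 45
  H3 (cap 7, load 7): C — cost 7×6 = 42
  Shipping 87, fixed 116 → total 203.
  Any other capacity-feasible assignment to {H1, H3} ships for at least 87.
Compare {H2, H3}: its best feasible assignment gives total 230.
Compare {H1, H2}: its best feasible assignment gives total 274.
Every other set of open sites that can feasibly serve all demand totals ≥ 230 even under its best assignment. Minimum: 203.

203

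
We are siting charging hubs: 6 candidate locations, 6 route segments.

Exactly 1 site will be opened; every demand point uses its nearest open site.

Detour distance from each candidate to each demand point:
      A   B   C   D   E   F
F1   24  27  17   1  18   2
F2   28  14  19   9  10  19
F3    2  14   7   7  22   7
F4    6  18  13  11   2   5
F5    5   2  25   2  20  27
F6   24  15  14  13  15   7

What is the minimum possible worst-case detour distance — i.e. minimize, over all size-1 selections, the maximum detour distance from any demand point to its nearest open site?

Open {F4}.
  Farthest demand point is B at detour distance 18 (to F4); all others are ≤ 18.
With {F3} the worst case is 22.
With {F6} the worst case is 24.
No size-1 selection achieves below 18.

18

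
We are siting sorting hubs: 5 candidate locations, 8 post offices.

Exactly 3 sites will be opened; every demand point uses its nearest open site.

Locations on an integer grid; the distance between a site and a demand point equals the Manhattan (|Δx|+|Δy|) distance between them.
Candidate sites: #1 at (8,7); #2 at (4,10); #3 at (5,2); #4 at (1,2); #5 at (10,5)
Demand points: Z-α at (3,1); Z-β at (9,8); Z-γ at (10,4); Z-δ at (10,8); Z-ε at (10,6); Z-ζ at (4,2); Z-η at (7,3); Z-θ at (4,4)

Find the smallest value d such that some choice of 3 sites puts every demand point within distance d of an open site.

Open {#1, #3, #5}.
  Farthest demand point is Z-α at distance 3 (to #3); all others are ≤ 3.
With {#2, #3, #5} the worst case is 4.
With {#3, #4, #5} the worst case is 4.
No size-3 selection achieves below 3.

3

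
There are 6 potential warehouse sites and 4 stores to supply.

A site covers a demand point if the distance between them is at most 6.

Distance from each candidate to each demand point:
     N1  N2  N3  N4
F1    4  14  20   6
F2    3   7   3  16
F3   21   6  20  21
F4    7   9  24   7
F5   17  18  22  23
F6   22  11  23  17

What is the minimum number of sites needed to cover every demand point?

Coverage sets (demand points within 6 of each site):
  F1: {N1, N4}
  F2: {N1, N3}
  F3: {N2}
  F4: {}
  F5: {}
  F6: {}
No 2 sites suffice: every size-2 union leaves at least one demand point uncovered.
But {F1, F2, F3} covers everything, so the minimum is 3.

3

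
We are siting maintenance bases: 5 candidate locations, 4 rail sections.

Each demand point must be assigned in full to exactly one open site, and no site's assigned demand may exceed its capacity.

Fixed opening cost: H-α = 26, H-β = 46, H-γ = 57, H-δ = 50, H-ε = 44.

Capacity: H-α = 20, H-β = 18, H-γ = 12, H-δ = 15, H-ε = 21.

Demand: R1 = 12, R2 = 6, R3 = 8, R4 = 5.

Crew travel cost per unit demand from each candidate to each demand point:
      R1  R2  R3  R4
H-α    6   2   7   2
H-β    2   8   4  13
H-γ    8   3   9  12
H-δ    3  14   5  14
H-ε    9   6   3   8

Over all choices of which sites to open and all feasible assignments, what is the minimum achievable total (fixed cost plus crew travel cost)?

174

Open {H-α, H-β}; cheapest assignment that respects the capacities:
  H-α (cap 20, load 19): R2, R3, R4 — cost 6×2 + 8×7 + 5×2 = 78
  H-β (cap 18, load 12): R1 — cost 12×2 = 24
  Shipping 102, fixed 72 → total 174.
  Any other capacity-feasible assignment to {H-α, H-β} ships for at least 102.
Compare {H-α, H-β, H-ε}: its best feasible assignment gives total 186.
Compare {H-α, H-δ}: its best feasible assignment gives total 190.
Every other set of open sites that can feasibly serve all demand totals ≥ 186 even under its best assignment. Minimum: 174.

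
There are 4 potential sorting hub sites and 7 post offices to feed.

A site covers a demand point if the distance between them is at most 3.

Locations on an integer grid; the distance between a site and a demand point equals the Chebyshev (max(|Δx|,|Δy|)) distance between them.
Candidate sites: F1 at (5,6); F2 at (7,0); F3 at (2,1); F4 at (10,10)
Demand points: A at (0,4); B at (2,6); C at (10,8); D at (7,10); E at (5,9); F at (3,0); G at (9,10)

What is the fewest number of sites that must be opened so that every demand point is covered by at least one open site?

3

Coverage sets (demand points within 3 of each site):
  F1: {B, E}
  F2: {}
  F3: {A, F}
  F4: {C, D, G}
No 2 sites suffice: every size-2 union leaves at least one demand point uncovered.
But {F1, F3, F4} covers everything, so the minimum is 3.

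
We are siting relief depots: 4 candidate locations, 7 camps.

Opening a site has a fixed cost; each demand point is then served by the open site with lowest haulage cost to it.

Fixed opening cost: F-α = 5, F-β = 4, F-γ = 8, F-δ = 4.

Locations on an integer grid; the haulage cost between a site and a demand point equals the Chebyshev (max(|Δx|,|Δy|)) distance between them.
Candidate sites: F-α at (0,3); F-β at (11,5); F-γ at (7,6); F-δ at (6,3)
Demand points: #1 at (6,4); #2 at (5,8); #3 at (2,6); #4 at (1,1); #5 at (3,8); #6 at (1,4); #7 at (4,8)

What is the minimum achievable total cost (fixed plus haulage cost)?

Open {F-α, F-γ}: assign each demand point to its cheapest open site.
  #1→F-γ 2, #2→F-γ 2, #3→F-α 3, #4→F-α 2, #5→F-γ 4, #6→F-α 1, #7→F-γ 3
  haulage cost 17, fixed 13 → total 30.
Compare {F-α, F-δ}: haulage cost 22 + fixed 9 = 31.
Compare {F-α}: haulage cost 27 + fixed 5 = 32.
Compare {F-α, F-γ, F-δ}: haulage cost 16 + fixed 17 = 33.
All other subsets cost ≥ 31. Minimum total cost: 30.

30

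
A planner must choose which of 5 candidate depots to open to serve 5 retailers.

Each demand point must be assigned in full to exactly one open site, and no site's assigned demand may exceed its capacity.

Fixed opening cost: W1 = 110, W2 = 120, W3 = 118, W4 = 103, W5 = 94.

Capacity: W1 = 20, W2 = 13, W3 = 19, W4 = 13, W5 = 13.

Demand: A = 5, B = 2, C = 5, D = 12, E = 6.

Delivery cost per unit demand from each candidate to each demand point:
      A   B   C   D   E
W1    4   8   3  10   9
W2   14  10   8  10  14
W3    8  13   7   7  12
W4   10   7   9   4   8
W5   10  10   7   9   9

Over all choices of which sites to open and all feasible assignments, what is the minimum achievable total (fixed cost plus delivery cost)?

Open {W1, W4}; cheapest assignment that respects the capacities:
  W1 (cap 20, load 18): A, B, C, E — cost 5×4 + 2×8 + 5×3 + 6×9 = 105
  W4 (cap 13, load 12): D — cost 12×4 = 48
  Shipping 153, fixed 213 → total 366.
  Any other capacity-feasible assignment to {W1, W4} ships for at least 153.
Compare {W1, W3}: its best feasible assignment gives total 417.
Compare {W1, W5}: its best feasible assignment gives total 417.
Every other set of open sites that can feasibly serve all demand totals ≥ 417 even under its best assignment. Minimum: 366.

366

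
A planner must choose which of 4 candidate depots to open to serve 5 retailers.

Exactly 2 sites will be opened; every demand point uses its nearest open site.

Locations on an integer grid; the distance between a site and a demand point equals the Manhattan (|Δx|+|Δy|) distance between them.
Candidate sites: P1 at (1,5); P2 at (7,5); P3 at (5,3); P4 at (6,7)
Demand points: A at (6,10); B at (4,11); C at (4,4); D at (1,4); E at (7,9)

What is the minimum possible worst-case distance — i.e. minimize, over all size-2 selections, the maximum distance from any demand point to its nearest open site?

Open {P1, P4}.
  Farthest demand point is B at distance 6 (to P4); all others are ≤ 6.
With {P3, P4} the worst case is 6.
With {P2, P4} the worst case is 7.
No size-2 selection achieves below 6.

6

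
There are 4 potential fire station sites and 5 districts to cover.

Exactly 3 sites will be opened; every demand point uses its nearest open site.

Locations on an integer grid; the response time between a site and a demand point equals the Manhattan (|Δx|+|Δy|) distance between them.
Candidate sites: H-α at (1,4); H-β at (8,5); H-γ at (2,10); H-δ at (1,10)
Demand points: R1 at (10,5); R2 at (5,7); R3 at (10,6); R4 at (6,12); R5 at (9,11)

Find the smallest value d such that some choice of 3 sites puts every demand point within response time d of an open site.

Open {H-α, H-β, H-γ}.
  Farthest demand point is R5 at response time 7 (to H-β); all others are ≤ 7.
With {H-α, H-β, H-δ} the worst case is 7.
With {H-β, H-γ, H-δ} the worst case is 7.
No size-3 selection achieves below 7.

7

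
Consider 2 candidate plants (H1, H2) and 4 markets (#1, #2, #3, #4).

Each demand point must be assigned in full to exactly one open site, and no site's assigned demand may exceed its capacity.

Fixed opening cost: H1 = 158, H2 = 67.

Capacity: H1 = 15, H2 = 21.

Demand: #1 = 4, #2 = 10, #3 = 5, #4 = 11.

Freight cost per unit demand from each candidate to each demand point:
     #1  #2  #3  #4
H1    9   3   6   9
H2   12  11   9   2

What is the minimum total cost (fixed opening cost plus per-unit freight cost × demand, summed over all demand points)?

Open {H1, H2}; cheapest assignment that respects the capacities:
  H1 (cap 15, load 15): #2, #3 — cost 10×3 + 5×6 = 60
  H2 (cap 21, load 15): #1, #4 — cost 4×12 + 11×2 = 70
  Shipping 130, fixed 225 → total 355.
  Any other capacity-feasible assignment to {H1, H2} ships for at least 130.
Total demand is 30 and no other set of sites has combined capacity ≥ 30, so {H1, H2} is the only feasible choice of open sites. Minimum: 355.

355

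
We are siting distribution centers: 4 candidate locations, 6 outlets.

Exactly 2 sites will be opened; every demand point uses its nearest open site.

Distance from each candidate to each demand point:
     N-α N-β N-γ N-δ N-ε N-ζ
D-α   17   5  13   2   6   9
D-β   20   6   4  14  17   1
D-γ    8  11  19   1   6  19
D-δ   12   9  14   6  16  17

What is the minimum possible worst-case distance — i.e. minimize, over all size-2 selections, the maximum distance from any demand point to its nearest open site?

Open {D-β, D-γ}.
  Farthest demand point is N-α at distance 8 (to D-γ); all others are ≤ 8.
With {D-α, D-γ} the worst case is 13.
With {D-α, D-δ} the worst case is 13.
No size-2 selection achieves below 8.

8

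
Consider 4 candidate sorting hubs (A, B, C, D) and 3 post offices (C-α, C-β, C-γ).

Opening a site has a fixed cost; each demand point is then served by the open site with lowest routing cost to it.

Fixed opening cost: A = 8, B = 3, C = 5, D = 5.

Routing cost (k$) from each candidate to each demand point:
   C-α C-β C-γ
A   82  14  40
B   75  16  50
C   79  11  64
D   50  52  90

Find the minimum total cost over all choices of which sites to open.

Open {A, D}: assign each demand point to its cheapest open site.
  C-α→D 50, C-β→A 14, C-γ→A 40
  routing cost 104, fixed 13 → total 117.
Compare {A, C, D}: routing cost 101 + fixed 18 = 119.
Compare {A, B, D}: routing cost 104 + fixed 16 = 120.
Compare {A, B, C, D}: routing cost 101 + fixed 21 = 122.
All other subsets cost ≥ 119. Minimum total cost: 117.

117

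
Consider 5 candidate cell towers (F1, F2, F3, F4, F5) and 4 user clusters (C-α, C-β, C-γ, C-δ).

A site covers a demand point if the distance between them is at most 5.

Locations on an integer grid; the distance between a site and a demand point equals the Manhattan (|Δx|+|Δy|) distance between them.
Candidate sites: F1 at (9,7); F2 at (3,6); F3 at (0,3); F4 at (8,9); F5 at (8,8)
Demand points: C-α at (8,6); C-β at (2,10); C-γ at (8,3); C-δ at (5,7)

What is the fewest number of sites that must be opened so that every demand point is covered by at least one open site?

2

Coverage sets (demand points within 5 of each site):
  F1: {C-α, C-γ, C-δ}
  F2: {C-α, C-β, C-δ}
  F3: {}
  F4: {C-α, C-δ}
  F5: {C-α, C-γ, C-δ}
No single site covers all 4 demand points.
But {F1, F2} covers everything, so the minimum is 2.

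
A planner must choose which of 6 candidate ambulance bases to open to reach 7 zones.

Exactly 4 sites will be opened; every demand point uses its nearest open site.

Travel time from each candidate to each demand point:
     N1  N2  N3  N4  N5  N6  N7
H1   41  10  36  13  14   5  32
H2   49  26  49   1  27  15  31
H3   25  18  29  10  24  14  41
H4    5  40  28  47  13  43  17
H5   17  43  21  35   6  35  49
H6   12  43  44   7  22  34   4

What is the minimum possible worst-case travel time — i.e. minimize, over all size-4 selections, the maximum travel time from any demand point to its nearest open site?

Open {H1, H2, H4, H5}.
  Farthest demand point is N3 at travel time 21 (to H5); all others are ≤ 21.
With {H1, H2, H5, H6} the worst case is 21.
With {H1, H3, H4, H5} the worst case is 21.
No size-4 selection achieves below 21.

21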